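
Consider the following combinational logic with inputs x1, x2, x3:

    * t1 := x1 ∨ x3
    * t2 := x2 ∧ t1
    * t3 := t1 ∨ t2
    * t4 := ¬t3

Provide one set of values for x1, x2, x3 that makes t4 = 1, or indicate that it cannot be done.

x1=0, x2=1, x3=0

t4 = ¬t3 must be 1, so t3 = 0.
t3 = t1 ∨ t2 must be 0, so both t1 = 0 and t2 = 0.
t1 = x1 ∨ x3 must be 0, so both x1 = 0 and x3 = 0.
Check with x1=0, x2=1, x3=0:
t1 = x1 ∨ x3 = 0 ∨ 0 = 0
t2 = x2 ∧ t1 = 1 ∧ 0 = 0
t3 = t1 ∨ t2 = 0 ∨ 0 = 0
t4 = ¬t3 = ¬0 = 1
So t4 = 1 as required.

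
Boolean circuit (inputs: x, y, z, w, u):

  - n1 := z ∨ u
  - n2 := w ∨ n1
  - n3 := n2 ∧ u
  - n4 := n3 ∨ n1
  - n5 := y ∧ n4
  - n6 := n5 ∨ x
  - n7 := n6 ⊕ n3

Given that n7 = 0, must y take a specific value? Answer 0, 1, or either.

either

Both values of y occur among assignments with n7 = 0:
  y=0: x=0, y=0, z=0, w=0, u=0
  y=1: x=0, y=1, z=0, w=0, u=0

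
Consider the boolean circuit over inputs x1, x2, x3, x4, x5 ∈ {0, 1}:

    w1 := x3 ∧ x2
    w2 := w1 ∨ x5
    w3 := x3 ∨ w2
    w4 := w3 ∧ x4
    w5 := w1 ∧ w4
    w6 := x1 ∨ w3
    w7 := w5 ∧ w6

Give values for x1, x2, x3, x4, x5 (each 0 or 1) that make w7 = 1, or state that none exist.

x1=0 x2=1 x3=1 x4=1 x5=0

w7 = w5 ∧ w6 must be 1, so both w5 = 1 and w6 = 1.
w5 = w1 ∧ w4 must be 1, so both w1 = 1 and w4 = 1.
w6 = x1 ∨ w3 must be 1, so at least one of x1, w3 is 1.
Check with x1=0 x2=1 x3=1 x4=1 x5=0:
w1 = x3 ∧ x2 = 1 ∧ 1 = 1
w2 = w1 ∨ x5 = 1 ∨ 0 = 1
w3 = x3 ∨ w2 = 1 ∨ 1 = 1
w4 = w3 ∧ x4 = 1 ∧ 1 = 1
w5 = w1 ∧ w4 = 1 ∧ 1 = 1
w6 = x1 ∨ w3 = 0 ∨ 1 = 1
w7 = w5 ∧ w6 = 1 ∧ 1 = 1
So w7 = 1 as required.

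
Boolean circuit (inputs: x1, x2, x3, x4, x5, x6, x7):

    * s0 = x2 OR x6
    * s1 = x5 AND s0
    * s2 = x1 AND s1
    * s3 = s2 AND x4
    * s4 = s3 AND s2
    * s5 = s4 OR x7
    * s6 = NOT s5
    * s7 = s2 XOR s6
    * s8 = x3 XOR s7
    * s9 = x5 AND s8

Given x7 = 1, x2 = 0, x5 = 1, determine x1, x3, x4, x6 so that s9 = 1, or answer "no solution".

x1=1, x3=1, x4=1, x6=0

s9 = x5 AND s8 must be 1, so both x5 = 1 and s8 = 1.
Check with x7 = 1, x2 = 0, x5 = 1 and x1=1, x3=1, x4=1, x6=0:
s0 = x2 OR x6 = 0 OR 0 = 0
s1 = x5 AND s0 = 1 AND 0 = 0
s2 = x1 AND s1 = 1 AND 0 = 0
s3 = s2 AND x4 = 0 AND 1 = 0
s4 = s3 AND s2 = 0 AND 0 = 0
s5 = s4 OR x7 = 0 OR 1 = 1
s6 = NOT s5 = NOT 1 = 0
s7 = s2 XOR s6 = 0 XOR 0 = 0
s8 = x3 XOR s7 = 1 XOR 0 = 1
s9 = x5 AND s8 = 1 AND 1 = 1
So s9 = 1.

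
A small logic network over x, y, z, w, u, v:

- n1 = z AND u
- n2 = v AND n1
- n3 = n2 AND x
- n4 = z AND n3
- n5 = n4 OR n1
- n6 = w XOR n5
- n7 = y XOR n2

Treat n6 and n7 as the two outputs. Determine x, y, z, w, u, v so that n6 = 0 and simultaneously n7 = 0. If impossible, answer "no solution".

Check with x=0, y=1, z=1, w=1, u=1, v=1:
n1 = z AND u = 1 AND 1 = 1
n2 = v AND n1 = 1 AND 1 = 1
n3 = n2 AND x = 1 AND 0 = 0
n4 = z AND n3 = 1 AND 0 = 0
n5 = n4 OR n1 = 0 OR 1 = 1
n6 = w XOR n5 = 1 XOR 1 = 0
n7 = y XOR n2 = 1 XOR 1 = 0
So n6 = 0 and n7 = 0.

x=0, y=1, z=1, w=1, u=1, v=1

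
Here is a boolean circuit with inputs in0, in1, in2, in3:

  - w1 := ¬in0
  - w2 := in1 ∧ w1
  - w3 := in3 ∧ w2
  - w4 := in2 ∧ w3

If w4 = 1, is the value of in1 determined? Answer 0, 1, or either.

w4 = in2 ∧ w3 must be 1, so both in2 = 1 and w3 = 1.
w3 = in3 ∧ w2 must be 1, so both in3 = 1 and w2 = 1.
w2 = in1 ∧ w1 must be 1, so both in1 = 1 and w1 = 1.
Every assignment with w4 = 1 has in1 = 1; there are 1 such assignment(s).
  in0=0, in1=1, in2=1, in3=1

1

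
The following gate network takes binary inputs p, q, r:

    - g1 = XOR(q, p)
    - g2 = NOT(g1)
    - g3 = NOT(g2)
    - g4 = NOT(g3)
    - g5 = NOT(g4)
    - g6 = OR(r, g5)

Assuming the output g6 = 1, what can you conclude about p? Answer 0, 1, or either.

Both values of p occur among assignments with g6 = 1:
  p=0: p=0, q=0, r=1
  p=1: p=1, q=0, r=0

either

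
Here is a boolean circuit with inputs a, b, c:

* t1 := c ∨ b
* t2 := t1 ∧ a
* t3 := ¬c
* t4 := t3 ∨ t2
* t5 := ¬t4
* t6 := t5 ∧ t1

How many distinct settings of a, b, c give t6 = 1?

t6 = t5 ∧ t1 must be 1, so both t5 = 1 and t1 = 1.
t5 = ¬t4 must be 1, so t4 = 0.
t1 = c ∨ b must be 1, so at least one of c, b is 1.
Enumerating the 8 input combinations, 2 give t6 = 1 and 6 give t6 = 0.

2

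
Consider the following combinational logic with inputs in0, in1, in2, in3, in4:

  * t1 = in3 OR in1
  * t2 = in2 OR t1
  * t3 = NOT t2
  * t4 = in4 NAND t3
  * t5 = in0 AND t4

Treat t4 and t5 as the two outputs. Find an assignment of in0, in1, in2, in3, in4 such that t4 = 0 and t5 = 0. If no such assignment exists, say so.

Check with in0=1, in1=0, in2=0, in3=0, in4=1:
t1 = in3 OR in1 = 0 OR 0 = 0
t2 = in2 OR t1 = 0 OR 0 = 0
t3 = NOT t2 = NOT 0 = 1
t4 = in4 NAND t3 = 1 NAND 1 = 0
t5 = in0 AND t4 = 1 AND 0 = 0
So t4 = 0 and t5 = 0.

in0=1, in1=0, in2=0, in3=0, in4=1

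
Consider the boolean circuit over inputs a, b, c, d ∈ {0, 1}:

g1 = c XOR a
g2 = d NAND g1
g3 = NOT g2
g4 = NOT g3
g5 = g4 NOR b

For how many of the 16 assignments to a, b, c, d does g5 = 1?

2

g5 = g4 NOR b must be 1, so both g4 = 0 and b = 0.
Satisfying assignments:
  a=0, b=0, c=1, d=1
  a=1, b=0, c=0, d=1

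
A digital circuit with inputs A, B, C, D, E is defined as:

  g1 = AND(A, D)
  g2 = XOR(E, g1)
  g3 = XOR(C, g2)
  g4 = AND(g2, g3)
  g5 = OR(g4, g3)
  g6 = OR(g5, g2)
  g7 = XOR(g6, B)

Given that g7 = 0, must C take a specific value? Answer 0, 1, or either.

either

Both values of C occur among assignments with g7 = 0:
  C=0: A=0, B=0, C=0, D=0, E=0
  C=1: A=0, B=1, C=1, D=0, E=0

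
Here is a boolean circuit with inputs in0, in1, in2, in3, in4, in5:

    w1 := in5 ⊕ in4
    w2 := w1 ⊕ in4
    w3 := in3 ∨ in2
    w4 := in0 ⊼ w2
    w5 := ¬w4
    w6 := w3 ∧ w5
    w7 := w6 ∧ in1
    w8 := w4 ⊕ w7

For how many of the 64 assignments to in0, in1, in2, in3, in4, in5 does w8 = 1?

54

w8 = w4 ⊕ w7 must be 1, so w4 and w7 differ.
Enumerating the 64 input combinations, 54 give w8 = 1 and 10 give w8 = 0.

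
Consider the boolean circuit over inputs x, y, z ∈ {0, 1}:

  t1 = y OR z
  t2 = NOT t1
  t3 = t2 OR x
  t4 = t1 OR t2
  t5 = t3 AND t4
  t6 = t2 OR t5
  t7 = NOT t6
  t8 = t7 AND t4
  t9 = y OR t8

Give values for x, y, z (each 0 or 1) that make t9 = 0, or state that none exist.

t9 = y OR t8 must be 0, so both y = 0 and t8 = 0.
t8 = t7 AND t4 must be 0, so at least one of t7, t4 is 0.
Check with x=1, y=0, z=0:
t1 = y OR z = 0 OR 0 = 0
t2 = NOT t1 = NOT 0 = 1
t3 = t2 OR x = 1 OR 1 = 1
t4 = t1 OR t2 = 0 OR 1 = 1
t5 = t3 AND t4 = 1 AND 1 = 1
t6 = t2 OR t5 = 1 OR 1 = 1
t7 = NOT t6 = NOT 1 = 0
t8 = t7 AND t4 = 0 AND 1 = 0
t9 = y OR t8 = 0 OR 0 = 0
So t9 = 0 as required.

x=1, y=0, z=0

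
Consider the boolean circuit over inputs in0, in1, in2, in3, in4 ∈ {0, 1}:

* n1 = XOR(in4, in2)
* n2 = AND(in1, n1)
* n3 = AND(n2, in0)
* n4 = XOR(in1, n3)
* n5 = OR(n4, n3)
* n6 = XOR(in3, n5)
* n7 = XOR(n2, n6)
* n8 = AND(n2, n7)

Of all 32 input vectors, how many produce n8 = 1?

4

n8 = AND(n2, n7) must be 1, so both n2 = 1 and n7 = 1.
n2 = AND(in1, n1) must be 1, so both in1 = 1 and n1 = 1.
Enumerating the 32 input combinations, 4 give n8 = 1 and 28 give n8 = 0.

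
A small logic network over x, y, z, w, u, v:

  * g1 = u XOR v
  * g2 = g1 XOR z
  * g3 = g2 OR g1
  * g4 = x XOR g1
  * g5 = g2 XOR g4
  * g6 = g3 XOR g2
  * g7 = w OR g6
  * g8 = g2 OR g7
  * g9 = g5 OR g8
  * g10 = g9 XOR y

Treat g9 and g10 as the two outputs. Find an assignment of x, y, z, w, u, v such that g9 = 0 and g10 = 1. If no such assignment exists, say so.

Check with x=0 y=1 z=0 w=0 u=0 v=0:
g1 = u XOR v = 0 XOR 0 = 0
g2 = g1 XOR z = 0 XOR 0 = 0
g3 = g2 OR g1 = 0 OR 0 = 0
g4 = x XOR g1 = 0 XOR 0 = 0
g5 = g2 XOR g4 = 0 XOR 0 = 0
g6 = g3 XOR g2 = 0 XOR 0 = 0
g7 = w OR g6 = 0 OR 0 = 0
g8 = g2 OR g7 = 0 OR 0 = 0
g9 = g5 OR g8 = 0 OR 0 = 0
g10 = g9 XOR y = 0 XOR 1 = 1
So g9 = 0 and g10 = 1.

x=0 y=1 z=0 w=0 u=0 v=0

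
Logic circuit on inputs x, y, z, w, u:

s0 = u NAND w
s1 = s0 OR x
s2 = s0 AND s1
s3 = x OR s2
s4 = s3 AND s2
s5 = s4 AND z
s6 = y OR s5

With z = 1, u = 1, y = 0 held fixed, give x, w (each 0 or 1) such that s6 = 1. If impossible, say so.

x=1, w=0

s6 = y OR s5 must be 1, so at least one of y, s5 is 1.
Check with z = 1, u = 1, y = 0 and x=1, w=0:
s0 = u NAND w = 1 NAND 0 = 1
s1 = s0 OR x = 1 OR 1 = 1
s2 = s0 AND s1 = 1 AND 1 = 1
s3 = x OR s2 = 1 OR 1 = 1
s4 = s3 AND s2 = 1 AND 1 = 1
s5 = s4 AND z = 1 AND 1 = 1
s6 = y OR s5 = 0 OR 1 = 1
So s6 = 1.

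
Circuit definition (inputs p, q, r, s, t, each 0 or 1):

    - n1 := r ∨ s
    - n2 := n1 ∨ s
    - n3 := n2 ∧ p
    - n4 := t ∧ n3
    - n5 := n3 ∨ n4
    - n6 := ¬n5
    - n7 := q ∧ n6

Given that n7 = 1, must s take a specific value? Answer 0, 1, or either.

either

Both values of s occur among assignments with n7 = 1:
  s=0: p=0, q=1, r=0, s=0, t=0
  s=1: p=0, q=1, r=0, s=1, t=0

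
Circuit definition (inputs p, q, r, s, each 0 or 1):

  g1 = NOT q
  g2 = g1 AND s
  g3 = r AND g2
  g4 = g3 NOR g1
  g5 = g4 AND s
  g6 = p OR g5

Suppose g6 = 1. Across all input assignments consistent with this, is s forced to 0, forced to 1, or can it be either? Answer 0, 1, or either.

either

Both values of s occur among assignments with g6 = 1:
  s=0: p=1, q=0, r=0, s=0
  s=1: p=0, q=1, r=0, s=1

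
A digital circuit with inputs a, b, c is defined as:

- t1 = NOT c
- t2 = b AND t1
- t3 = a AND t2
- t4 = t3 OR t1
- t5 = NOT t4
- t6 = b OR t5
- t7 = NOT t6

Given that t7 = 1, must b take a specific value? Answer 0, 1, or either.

0

t7 = NOT t6 must be 1, so t6 = 0.
t6 = b OR t5 must be 0, so both b = 0 and t5 = 0.
t5 = NOT t4 must be 0, so t4 = 1.
Every assignment with t7 = 1 has b = 0; there are 2 such assignment(s).
  a=0, b=0, c=0
  a=1, b=0, c=0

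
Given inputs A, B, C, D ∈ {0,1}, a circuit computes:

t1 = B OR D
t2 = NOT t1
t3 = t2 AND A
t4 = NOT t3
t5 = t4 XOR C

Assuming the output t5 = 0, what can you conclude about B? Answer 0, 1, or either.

Both values of B occur among assignments with t5 = 0:
  B=0: A=0, B=0, C=1, D=0
  B=1: A=0, B=1, C=1, D=0

either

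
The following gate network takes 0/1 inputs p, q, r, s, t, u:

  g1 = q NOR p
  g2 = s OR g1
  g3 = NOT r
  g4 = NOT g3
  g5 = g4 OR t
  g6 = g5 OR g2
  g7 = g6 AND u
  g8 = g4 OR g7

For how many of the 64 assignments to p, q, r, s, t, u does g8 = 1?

g8 = g4 OR g7 must be 1, so at least one of g4, g7 is 1.
Enumerating the 64 input combinations, 45 give g8 = 1 and 19 give g8 = 0.

45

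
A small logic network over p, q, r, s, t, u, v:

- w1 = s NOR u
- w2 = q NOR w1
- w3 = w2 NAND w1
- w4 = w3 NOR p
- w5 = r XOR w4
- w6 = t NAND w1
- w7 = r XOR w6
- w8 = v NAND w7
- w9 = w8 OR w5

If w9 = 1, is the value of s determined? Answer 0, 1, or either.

Both values of s occur among assignments with w9 = 1:
  s=0: p=0, q=0, r=0, s=0, t=0, u=0, v=0
  s=1: p=0, q=0, r=0, s=1, t=0, u=0, v=0

either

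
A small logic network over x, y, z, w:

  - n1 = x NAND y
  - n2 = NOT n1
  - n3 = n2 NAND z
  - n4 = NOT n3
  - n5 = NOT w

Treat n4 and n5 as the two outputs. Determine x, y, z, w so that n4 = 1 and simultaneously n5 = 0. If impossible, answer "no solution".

Check with x=1, y=1, z=1, w=1:
n1 = x NAND y = 1 NAND 1 = 0
n2 = NOT n1 = NOT 0 = 1
n3 = n2 NAND z = 1 NAND 1 = 0
n4 = NOT n3 = NOT 0 = 1
n5 = NOT w = NOT 1 = 0
So n4 = 1 and n5 = 0.

x=1, y=1, z=1, w=1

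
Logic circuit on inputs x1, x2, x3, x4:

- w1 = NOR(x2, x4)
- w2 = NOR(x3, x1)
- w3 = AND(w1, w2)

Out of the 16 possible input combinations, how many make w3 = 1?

w3 = AND(w1, w2) must be 1, so both w1 = 1 and w2 = 1.
Satisfying assignments:
  x1=0, x2=0, x3=0, x4=0

1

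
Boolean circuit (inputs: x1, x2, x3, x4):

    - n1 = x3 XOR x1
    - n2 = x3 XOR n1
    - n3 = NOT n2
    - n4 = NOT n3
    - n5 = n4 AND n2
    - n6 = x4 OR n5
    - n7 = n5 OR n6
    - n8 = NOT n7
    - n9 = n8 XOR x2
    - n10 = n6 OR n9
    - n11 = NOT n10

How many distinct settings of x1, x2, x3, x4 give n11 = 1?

2

n11 = NOT n10 must be 1, so n10 = 0.
n10 = n6 OR n9 must be 0, so both n6 = 0 and n9 = 0.
Enumerating the 16 input combinations, 2 give n11 = 1 and 14 give n11 = 0.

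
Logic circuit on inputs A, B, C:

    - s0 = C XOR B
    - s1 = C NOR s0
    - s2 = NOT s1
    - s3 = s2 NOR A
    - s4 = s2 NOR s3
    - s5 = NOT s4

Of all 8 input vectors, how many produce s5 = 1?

7

s5 = NOT s4 must be 1, so s4 = 0.
s4 = s2 NOR s3 must be 0, so at least one of s2, s3 is 1.
Enumerating the 8 input combinations, 7 give s5 = 1 and 1 give s5 = 0.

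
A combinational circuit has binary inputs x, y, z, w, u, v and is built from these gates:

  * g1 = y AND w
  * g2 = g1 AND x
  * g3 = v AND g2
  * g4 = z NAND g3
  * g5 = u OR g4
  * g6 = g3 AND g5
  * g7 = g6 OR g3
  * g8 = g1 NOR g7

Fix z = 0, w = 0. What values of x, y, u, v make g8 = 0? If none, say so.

no solution exists

With z = 0, w = 0 fixed, none of the 16 settings of x, y, u, v give g8 = 0.
For example, with x=0, y=0, u=1, v=0:
g1 = y AND w = 0 AND 0 = 0
g2 = g1 AND x = 0 AND 0 = 0
g3 = v AND g2 = 0 AND 0 = 0
g4 = z NAND g3 = 0 NAND 0 = 1
g5 = u OR g4 = 1 OR 1 = 1
g6 = g3 AND g5 = 0 AND 1 = 0
g7 = g6 OR g3 = 0 OR 0 = 0
g8 = g1 NOR g7 = 0 NOR 0 = 1
giving g8 = 1 ≠ 0.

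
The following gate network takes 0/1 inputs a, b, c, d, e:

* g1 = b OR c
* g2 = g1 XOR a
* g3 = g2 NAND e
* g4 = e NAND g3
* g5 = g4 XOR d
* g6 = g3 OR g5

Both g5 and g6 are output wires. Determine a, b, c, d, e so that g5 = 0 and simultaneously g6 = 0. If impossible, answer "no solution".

a=1, b=0, c=0, d=1, e=1

Check with a=1, b=0, c=0, d=1, e=1:
g1 = b OR c = 0 OR 0 = 0
g2 = g1 XOR a = 0 XOR 1 = 1
g3 = g2 NAND e = 1 NAND 1 = 0
g4 = e NAND g3 = 1 NAND 0 = 1
g5 = g4 XOR d = 1 XOR 1 = 0
g6 = g3 OR g5 = 0 OR 0 = 0
So g5 = 0 and g6 = 0.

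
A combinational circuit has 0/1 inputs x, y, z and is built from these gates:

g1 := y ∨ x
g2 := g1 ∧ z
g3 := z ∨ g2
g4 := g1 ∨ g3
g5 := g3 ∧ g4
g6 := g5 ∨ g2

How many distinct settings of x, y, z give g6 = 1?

4

g6 = g5 ∨ g2 must be 1, so at least one of g5, g2 is 1.
Satisfying assignments:
  x=0, y=0, z=1
  x=0, y=1, z=1
  x=1, y=0, z=1
  x=1, y=1, z=1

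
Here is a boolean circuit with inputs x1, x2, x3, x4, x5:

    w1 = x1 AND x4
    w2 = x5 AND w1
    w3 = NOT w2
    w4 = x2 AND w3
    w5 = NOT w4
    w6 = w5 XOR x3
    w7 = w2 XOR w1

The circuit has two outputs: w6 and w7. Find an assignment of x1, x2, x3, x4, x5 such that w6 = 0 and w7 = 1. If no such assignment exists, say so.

x1=1, x2=0, x3=1, x4=1, x5=0

Check with x1=1, x2=0, x3=1, x4=1, x5=0:
w1 = x1 AND x4 = 1 AND 1 = 1
w2 = x5 AND w1 = 0 AND 1 = 0
w3 = NOT w2 = NOT 0 = 1
w4 = x2 AND w3 = 0 AND 1 = 0
w5 = NOT w4 = NOT 0 = 1
w6 = w5 XOR x3 = 1 XOR 1 = 0
w7 = w2 XOR w1 = 0 XOR 1 = 1
So w6 = 0 and w7 = 1.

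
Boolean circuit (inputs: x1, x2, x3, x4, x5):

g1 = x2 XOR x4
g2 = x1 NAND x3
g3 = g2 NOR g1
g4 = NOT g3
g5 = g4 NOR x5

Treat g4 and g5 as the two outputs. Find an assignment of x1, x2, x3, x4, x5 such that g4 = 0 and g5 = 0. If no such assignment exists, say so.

Check with x1=1 x2=0 x3=1 x4=0 x5=1:
g1 = x2 XOR x4 = 0 XOR 0 = 0
g2 = x1 NAND x3 = 1 NAND 1 = 0
g3 = g2 NOR g1 = 0 NOR 0 = 1
g4 = NOT g3 = NOT 1 = 0
g5 = g4 NOR x5 = 0 NOR 1 = 0
So g4 = 0 and g5 = 0.

x1=1 x2=0 x3=1 x4=0 x5=1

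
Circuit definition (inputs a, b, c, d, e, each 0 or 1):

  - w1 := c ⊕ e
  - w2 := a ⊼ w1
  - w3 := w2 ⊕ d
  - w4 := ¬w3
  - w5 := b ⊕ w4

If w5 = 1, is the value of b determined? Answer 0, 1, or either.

Both values of b occur among assignments with w5 = 1:
  b=0: a=0, b=0, c=0, d=1, e=0
  b=1: a=0, b=1, c=0, d=0, e=0

either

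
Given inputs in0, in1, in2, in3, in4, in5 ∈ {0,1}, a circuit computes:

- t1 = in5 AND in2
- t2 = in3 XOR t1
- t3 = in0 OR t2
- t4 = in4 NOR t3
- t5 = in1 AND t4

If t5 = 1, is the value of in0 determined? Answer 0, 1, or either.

t5 = in1 AND t4 must be 1, so both in1 = 1 and t4 = 1.
t4 = in4 NOR t3 must be 1, so both in4 = 0 and t3 = 0.
t3 = in0 OR t2 must be 0, so both in0 = 0 and t2 = 0.
Every assignment with t5 = 1 has in0 = 0; there are 4 such assignment(s).
  in0=0, in1=1, in2=0, in3=0, in4=0, in5=0
  in0=0, in1=1, in2=0, in3=0, in4=0, in5=1
  in0=0, in1=1, in2=1, in3=0, in4=0, in5=0
  in0=0, in1=1, in2=1, in3=1, in4=0, in5=1

0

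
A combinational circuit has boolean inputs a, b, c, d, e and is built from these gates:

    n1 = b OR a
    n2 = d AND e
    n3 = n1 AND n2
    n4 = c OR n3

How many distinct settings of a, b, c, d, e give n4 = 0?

n4 = c OR n3 must be 0, so both c = 0 and n3 = 0.
n3 = n1 AND n2 must be 0, so at least one of n1, n2 is 0.
Enumerating the 32 input combinations, 13 give n4 = 0 and 19 give n4 = 1.

13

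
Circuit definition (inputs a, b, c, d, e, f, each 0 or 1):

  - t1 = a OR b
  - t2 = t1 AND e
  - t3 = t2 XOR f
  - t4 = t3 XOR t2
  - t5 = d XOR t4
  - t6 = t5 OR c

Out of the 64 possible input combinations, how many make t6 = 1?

48

t6 = t5 OR c must be 1, so at least one of t5, c is 1.
Enumerating the 64 input combinations, 48 give t6 = 1 and 16 give t6 = 0.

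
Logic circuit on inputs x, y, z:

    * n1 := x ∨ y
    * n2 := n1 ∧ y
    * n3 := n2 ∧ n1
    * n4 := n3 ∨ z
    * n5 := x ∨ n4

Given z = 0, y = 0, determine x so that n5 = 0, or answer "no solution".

x=0

Check with z = 0, y = 0 and x=0:
n1 = x ∨ y = 0 ∨ 0 = 0
n2 = n1 ∧ y = 0 ∧ 0 = 0
n3 = n2 ∧ n1 = 0 ∧ 0 = 0
n4 = n3 ∨ z = 0 ∨ 0 = 0
n5 = x ∨ n4 = 0 ∨ 0 = 0
So n5 = 0.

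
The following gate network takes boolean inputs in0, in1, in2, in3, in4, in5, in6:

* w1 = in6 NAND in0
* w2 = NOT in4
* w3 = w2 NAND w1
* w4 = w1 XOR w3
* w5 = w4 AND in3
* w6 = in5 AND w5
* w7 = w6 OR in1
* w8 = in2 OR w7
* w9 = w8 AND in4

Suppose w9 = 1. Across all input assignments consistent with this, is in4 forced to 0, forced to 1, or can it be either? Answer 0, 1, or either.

1

w9 = w8 AND in4 must be 1, so both w8 = 1 and in4 = 1.
w8 = in2 OR w7 must be 1, so at least one of in2, w7 is 1.
Every assignment with w9 = 1 has in4 = 1; there are 49 such assignment(s).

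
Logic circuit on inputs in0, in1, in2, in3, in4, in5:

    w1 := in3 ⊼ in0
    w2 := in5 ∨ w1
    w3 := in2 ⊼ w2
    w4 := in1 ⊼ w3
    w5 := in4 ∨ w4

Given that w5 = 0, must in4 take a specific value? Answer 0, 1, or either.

w5 = in4 ∨ w4 must be 0, so both in4 = 0 and w4 = 0.
w4 = in1 ⊼ w3 must be 0, so both in1 = 1 and w3 = 1.
w3 = in2 ⊼ w2 must be 1, so at least one of in2, w2 is 0.
Every assignment with w5 = 0 has in4 = 0; there are 9 such assignment(s).

0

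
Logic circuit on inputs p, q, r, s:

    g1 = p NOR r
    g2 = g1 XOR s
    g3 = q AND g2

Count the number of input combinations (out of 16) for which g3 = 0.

g3 = q AND g2 must be 0, so at least one of q, g2 is 0.
Enumerating the 16 input combinations, 12 give g3 = 0 and 4 give g3 = 1.

12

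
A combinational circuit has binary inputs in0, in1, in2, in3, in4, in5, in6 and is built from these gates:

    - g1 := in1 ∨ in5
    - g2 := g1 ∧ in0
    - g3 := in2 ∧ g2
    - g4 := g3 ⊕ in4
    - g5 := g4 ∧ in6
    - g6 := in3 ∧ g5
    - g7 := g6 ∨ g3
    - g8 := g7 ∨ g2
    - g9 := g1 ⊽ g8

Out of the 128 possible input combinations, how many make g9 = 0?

100

g9 = g1 ⊽ g8 must be 0, so at least one of g1, g8 is 1.
Enumerating the 128 input combinations, 100 give g9 = 0 and 28 give g9 = 1.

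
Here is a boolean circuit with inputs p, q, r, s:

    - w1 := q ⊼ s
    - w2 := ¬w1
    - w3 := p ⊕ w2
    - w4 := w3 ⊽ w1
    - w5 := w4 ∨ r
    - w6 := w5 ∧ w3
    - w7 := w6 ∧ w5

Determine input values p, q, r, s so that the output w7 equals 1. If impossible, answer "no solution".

w7 = w6 ∧ w5 must be 1, so both w6 = 1 and w5 = 1.
w6 = w5 ∧ w3 must be 1, so both w5 = 1 and w3 = 1.
w5 = w4 ∨ r must be 1, so at least one of w4, r is 1.
Check with p=1 q=0 r=1 s=0:
w1 = q ⊼ s = 0 ⊼ 0 = 1
w2 = ¬w1 = ¬1 = 0
w3 = p ⊕ w2 = 1 ⊕ 0 = 1
w4 = w3 ⊽ w1 = 1 ⊽ 1 = 0
w5 = w4 ∨ r = 0 ∨ 1 = 1
w6 = w5 ∧ w3 = 1 ∧ 1 = 1
w7 = w6 ∧ w5 = 1 ∧ 1 = 1
So w7 = 1 as required.

p=1 q=0 r=1 s=0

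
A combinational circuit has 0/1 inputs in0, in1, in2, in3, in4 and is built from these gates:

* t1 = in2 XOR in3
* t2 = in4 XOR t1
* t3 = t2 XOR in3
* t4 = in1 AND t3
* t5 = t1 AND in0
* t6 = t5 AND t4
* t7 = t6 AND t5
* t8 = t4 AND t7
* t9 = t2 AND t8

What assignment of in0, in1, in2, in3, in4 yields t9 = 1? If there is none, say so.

t9 = t2 AND t8 must be 1, so both t2 = 1 and t8 = 1.
t2 = in4 XOR t1 must be 1, so in4 and t1 differ.
Check with in0=1, in1=1, in2=1, in3=0, in4=0:
t1 = in2 XOR in3 = 1 XOR 0 = 1
t2 = in4 XOR t1 = 0 XOR 1 = 1
t3 = t2 XOR in3 = 1 XOR 0 = 1
t4 = in1 AND t3 = 1 AND 1 = 1
t5 = t1 AND in0 = 1 AND 1 = 1
t6 = t5 AND t4 = 1 AND 1 = 1
t7 = t6 AND t5 = 1 AND 1 = 1
t8 = t4 AND t7 = 1 AND 1 = 1
t9 = t2 AND t8 = 1 AND 1 = 1
So t9 = 1 as required.

in0=1, in1=1, in2=1, in3=0, in4=0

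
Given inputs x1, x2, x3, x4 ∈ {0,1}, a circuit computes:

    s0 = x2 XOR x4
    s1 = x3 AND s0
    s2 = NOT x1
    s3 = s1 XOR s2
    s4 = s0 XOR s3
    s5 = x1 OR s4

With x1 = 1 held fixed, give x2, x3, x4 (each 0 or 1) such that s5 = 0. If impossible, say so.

With x1 = 1 fixed, none of the 8 settings of x2, x3, x4 give s5 = 0.
For example, with x2=1, x3=1, x4=0:
s0 = x2 XOR x4 = 1 XOR 0 = 1
s1 = x3 AND s0 = 1 AND 1 = 1
s2 = NOT x1 = NOT 1 = 0
s3 = s1 XOR s2 = 1 XOR 0 = 1
s4 = s0 XOR s3 = 1 XOR 1 = 0
s5 = x1 OR s4 = 1 OR 0 = 1
giving s5 = 1 ≠ 0.

no solution exists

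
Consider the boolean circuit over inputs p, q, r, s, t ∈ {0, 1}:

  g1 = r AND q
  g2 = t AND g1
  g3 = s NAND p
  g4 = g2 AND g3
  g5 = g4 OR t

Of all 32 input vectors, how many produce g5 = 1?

16

g5 = g4 OR t must be 1, so at least one of g4, t is 1.
Enumerating the 32 input combinations, 16 give g5 = 1 and 16 give g5 = 0.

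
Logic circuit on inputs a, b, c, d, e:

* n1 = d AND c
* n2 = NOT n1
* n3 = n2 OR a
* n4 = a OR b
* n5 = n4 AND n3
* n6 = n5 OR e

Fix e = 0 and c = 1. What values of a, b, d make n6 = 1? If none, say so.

n6 = n5 OR e must be 1, so at least one of n5, e is 1.
Check with e = 0 and c = 1 and a=0, b=1, d=0:
n1 = d AND c = 0 AND 1 = 0
n2 = NOT n1 = NOT 0 = 1
n3 = n2 OR a = 1 OR 0 = 1
n4 = a OR b = 0 OR 1 = 1
n5 = n4 AND n3 = 1 AND 1 = 1
n6 = n5 OR e = 1 OR 0 = 1
So n6 = 1.

a=0 b=1 d=0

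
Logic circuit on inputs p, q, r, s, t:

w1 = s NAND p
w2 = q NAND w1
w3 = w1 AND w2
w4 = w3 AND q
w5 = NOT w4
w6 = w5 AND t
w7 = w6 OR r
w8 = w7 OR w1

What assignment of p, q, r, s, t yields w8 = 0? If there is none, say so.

p=1, q=1, r=0, s=1, t=0

w8 = w7 OR w1 must be 0, so both w7 = 0 and w1 = 0.
w7 = w6 OR r must be 0, so both w6 = 0 and r = 0.
Check with p=1, q=1, r=0, s=1, t=0:
w1 = s NAND p = 1 NAND 1 = 0
w2 = q NAND w1 = 1 NAND 0 = 1
w3 = w1 AND w2 = 0 AND 1 = 0
w4 = w3 AND q = 0 AND 1 = 0
w5 = NOT w4 = NOT 0 = 1
w6 = w5 AND t = 1 AND 0 = 0
w7 = w6 OR r = 0 OR 0 = 0
w8 = w7 OR w1 = 0 OR 0 = 0
So w8 = 0 as required.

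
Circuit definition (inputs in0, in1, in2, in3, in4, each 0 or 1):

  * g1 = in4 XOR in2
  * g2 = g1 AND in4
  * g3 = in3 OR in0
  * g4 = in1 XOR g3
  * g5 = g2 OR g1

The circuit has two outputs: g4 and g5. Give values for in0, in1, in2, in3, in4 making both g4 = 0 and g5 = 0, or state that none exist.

Check with in0=1, in1=1, in2=0, in3=1, in4=0:
g1 = in4 XOR in2 = 0 XOR 0 = 0
g2 = g1 AND in4 = 0 AND 0 = 0
g3 = in3 OR in0 = 1 OR 1 = 1
g4 = in1 XOR g3 = 1 XOR 1 = 0
g5 = g2 OR g1 = 0 OR 0 = 0
So g4 = 0 and g5 = 0.

in0=1, in1=1, in2=0, in3=1, in4=0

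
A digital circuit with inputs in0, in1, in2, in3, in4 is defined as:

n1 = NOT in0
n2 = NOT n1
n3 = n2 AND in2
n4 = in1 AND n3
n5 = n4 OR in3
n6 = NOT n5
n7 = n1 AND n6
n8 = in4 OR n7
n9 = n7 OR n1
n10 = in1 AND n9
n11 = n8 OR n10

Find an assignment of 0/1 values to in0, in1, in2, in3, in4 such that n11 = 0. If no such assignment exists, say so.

n11 = n8 OR n10 must be 0, so both n8 = 0 and n10 = 0.
n8 = in4 OR n7 must be 0, so both in4 = 0 and n7 = 0.
Check with in0=1, in1=0, in2=0, in3=1, in4=0:
n1 = NOT in0 = NOT 1 = 0
n2 = NOT n1 = NOT 0 = 1
n3 = n2 AND in2 = 1 AND 0 = 0
n4 = in1 AND n3 = 0 AND 0 = 0
n5 = n4 OR in3 = 0 OR 1 = 1
n6 = NOT n5 = NOT 1 = 0
n7 = n1 AND n6 = 0 AND 0 = 0
n8 = in4 OR n7 = 0 OR 0 = 0
n9 = n7 OR n1 = 0 OR 0 = 0
n10 = in1 AND n9 = 0 AND 0 = 0
n11 = n8 OR n10 = 0 OR 0 = 0
So n11 = 0 as required.

in0=1, in1=0, in2=0, in3=1, in4=0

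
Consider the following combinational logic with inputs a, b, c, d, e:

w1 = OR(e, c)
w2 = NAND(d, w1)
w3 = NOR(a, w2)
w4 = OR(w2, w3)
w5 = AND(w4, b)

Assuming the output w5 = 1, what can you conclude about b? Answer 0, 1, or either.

w5 = AND(w4, b) must be 1, so both w4 = 1 and b = 1.
w4 = OR(w2, w3) must be 1, so at least one of w2, w3 is 1.
Every assignment with w5 = 1 has b = 1; there are 13 such assignment(s).

1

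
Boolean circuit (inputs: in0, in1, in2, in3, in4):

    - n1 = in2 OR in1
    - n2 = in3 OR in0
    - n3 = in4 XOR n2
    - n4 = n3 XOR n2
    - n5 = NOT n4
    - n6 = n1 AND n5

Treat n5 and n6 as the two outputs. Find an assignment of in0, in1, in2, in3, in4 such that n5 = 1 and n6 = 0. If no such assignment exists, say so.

Check with in0=0, in1=0, in2=0, in3=0, in4=0:
n1 = in2 OR in1 = 0 OR 0 = 0
n2 = in3 OR in0 = 0 OR 0 = 0
n3 = in4 XOR n2 = 0 XOR 0 = 0
n4 = n3 XOR n2 = 0 XOR 0 = 0
n5 = NOT n4 = NOT 0 = 1
n6 = n1 AND n5 = 0 AND 1 = 0
So n5 = 1 and n6 = 0.

in0=0, in1=0, in2=0, in3=0, in4=0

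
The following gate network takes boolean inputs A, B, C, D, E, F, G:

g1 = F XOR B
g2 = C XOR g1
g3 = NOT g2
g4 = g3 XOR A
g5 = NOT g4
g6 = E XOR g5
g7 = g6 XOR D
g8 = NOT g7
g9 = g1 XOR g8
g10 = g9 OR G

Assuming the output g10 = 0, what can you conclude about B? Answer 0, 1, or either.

either

Both values of B occur among assignments with g10 = 0:
  B=0: A=0, B=0, C=0, D=0, E=1, F=0, G=0
  B=1: A=0, B=1, C=0, D=0, E=1, F=0, G=0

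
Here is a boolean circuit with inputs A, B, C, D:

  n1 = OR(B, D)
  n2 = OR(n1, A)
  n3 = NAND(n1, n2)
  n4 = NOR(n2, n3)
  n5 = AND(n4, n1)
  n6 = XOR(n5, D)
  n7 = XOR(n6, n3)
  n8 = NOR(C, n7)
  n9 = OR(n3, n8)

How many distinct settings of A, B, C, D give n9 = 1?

n9 = OR(n3, n8) must be 1, so at least one of n3, n8 is 1.
Satisfying assignments:
  A=0, B=0, C=0, D=0
  A=0, B=0, C=1, D=0
  A=0, B=1, C=0, D=0
  A=1, B=0, C=0, D=0
  A=1, B=0, C=1, D=0
  A=1, B=1, C=0, D=0

6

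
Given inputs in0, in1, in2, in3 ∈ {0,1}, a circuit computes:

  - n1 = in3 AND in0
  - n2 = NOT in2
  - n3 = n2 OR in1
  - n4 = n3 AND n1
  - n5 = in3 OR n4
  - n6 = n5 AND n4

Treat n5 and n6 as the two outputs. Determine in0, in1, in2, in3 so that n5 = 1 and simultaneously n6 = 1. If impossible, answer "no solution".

Check with in0=1, in1=1, in2=1, in3=1:
n1 = in3 AND in0 = 1 AND 1 = 1
n2 = NOT in2 = NOT 1 = 0
n3 = n2 OR in1 = 0 OR 1 = 1
n4 = n3 AND n1 = 1 AND 1 = 1
n5 = in3 OR n4 = 1 OR 1 = 1
n6 = n5 AND n4 = 1 AND 1 = 1
So n5 = 1 and n6 = 1.

in0=1, in1=1, in2=1, in3=1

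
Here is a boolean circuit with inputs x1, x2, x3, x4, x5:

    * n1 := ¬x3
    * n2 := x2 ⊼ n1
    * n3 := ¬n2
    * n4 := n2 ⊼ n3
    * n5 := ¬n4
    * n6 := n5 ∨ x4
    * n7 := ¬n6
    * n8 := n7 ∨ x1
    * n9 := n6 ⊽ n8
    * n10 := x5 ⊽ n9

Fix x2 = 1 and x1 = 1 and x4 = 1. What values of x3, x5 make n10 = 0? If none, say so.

x3=0, x5=1

n10 = x5 ⊽ n9 must be 0, so at least one of x5, n9 is 1.
Check with x2 = 1 and x1 = 1 and x4 = 1 and x3=0, x5=1:
n1 = ¬x3 = ¬0 = 1
n2 = x2 ⊼ n1 = 1 ⊼ 1 = 0
n3 = ¬n2 = ¬0 = 1
n4 = n2 ⊼ n3 = 0 ⊼ 1 = 1
n5 = ¬n4 = ¬1 = 0
n6 = n5 ∨ x4 = 0 ∨ 1 = 1
n7 = ¬n6 = ¬1 = 0
n8 = n7 ∨ x1 = 0 ∨ 1 = 1
n9 = n6 ⊽ n8 = 1 ⊽ 1 = 0
n10 = x5 ⊽ n9 = 1 ⊽ 0 = 0
So n10 = 0.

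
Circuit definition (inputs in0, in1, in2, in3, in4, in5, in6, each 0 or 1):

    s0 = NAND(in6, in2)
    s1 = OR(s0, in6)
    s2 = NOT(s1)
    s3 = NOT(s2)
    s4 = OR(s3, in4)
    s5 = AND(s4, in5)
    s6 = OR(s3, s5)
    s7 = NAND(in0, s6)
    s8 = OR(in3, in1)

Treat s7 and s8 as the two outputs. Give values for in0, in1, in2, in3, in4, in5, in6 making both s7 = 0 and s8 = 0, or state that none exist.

Check with in0=1, in1=0, in2=1, in3=0, in4=1, in5=0, in6=0:
s0 = NAND(in6, in2) = NAND(0, 1) = 1
s1 = OR(s0, in6) = OR(1, 0) = 1
s2 = NOT(s1) = NOT 1 = 0
s3 = NOT(s2) = NOT 0 = 1
s4 = OR(s3, in4) = OR(1, 1) = 1
s5 = AND(s4, in5) = AND(1, 0) = 0
s6 = OR(s3, s5) = OR(1, 0) = 1
s7 = NAND(in0, s6) = NAND(1, 1) = 0
s8 = OR(in3, in1) = OR(0, 0) = 0
So s7 = 0 and s8 = 0.

in0=1, in1=0, in2=1, in3=0, in4=1, in5=0, in6=0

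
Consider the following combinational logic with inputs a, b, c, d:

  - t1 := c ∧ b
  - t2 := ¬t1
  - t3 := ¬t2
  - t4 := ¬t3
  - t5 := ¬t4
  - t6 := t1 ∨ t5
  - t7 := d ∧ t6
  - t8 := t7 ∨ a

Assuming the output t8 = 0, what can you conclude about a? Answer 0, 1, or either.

t8 = t7 ∨ a must be 0, so both t7 = 0 and a = 0.
t7 = d ∧ t6 must be 0, so at least one of d, t6 is 0.
Every assignment with t8 = 0 has a = 0; there are 7 such assignment(s).

0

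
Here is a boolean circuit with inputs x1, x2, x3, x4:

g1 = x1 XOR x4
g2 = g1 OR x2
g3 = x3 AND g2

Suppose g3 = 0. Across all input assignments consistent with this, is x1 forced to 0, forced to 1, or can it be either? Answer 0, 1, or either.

Both values of x1 occur among assignments with g3 = 0:
  x1=0: x1=0, x2=0, x3=0, x4=0
  x1=1: x1=1, x2=0, x3=0, x4=0

either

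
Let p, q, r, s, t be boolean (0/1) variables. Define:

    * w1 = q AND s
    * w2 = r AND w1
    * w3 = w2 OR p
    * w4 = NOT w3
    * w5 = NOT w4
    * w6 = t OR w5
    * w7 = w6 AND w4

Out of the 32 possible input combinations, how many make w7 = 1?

w7 = w6 AND w4 must be 1, so both w6 = 1 and w4 = 1.
w6 = t OR w5 must be 1, so at least one of t, w5 is 1.
Enumerating the 32 input combinations, 7 give w7 = 1 and 25 give w7 = 0.

7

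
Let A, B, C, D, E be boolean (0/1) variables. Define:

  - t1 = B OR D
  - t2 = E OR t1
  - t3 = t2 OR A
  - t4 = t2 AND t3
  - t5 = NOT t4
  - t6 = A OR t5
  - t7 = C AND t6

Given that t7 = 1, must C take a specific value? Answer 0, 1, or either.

t7 = C AND t6 must be 1, so both C = 1 and t6 = 1.
t6 = A OR t5 must be 1, so at least one of A, t5 is 1.
Every assignment with t7 = 1 has C = 1; there are 9 such assignment(s).

1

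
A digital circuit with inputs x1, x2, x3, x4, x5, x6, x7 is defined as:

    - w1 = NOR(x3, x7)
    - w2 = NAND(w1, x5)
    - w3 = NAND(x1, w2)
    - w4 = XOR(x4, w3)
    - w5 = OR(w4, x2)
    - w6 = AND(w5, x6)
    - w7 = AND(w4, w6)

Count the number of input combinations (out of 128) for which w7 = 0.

w7 = AND(w4, w6) must be 0, so at least one of w4, w6 is 0.
Enumerating the 128 input combinations, 96 give w7 = 0 and 32 give w7 = 1.

96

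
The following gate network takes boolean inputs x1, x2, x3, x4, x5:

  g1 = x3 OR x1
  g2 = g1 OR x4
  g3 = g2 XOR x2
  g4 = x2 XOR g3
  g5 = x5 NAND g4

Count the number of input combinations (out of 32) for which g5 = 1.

18

g5 = x5 NAND g4 must be 1, so at least one of x5, g4 is 0.
Enumerating the 32 input combinations, 18 give g5 = 1 and 14 give g5 = 0.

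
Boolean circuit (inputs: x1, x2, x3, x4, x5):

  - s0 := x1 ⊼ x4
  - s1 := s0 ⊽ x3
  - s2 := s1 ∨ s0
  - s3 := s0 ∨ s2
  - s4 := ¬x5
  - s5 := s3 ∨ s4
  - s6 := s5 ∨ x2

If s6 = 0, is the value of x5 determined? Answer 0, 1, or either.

1

s6 = s5 ∨ x2 must be 0, so both s5 = 0 and x2 = 0.
s5 = s3 ∨ s4 must be 0, so both s3 = 0 and s4 = 0.
s3 = s0 ∨ s2 must be 0, so both s0 = 0 and s2 = 0.
Every assignment with s6 = 0 has x5 = 1; there are 1 such assignment(s).
  x1=1, x2=0, x3=1, x4=1, x5=1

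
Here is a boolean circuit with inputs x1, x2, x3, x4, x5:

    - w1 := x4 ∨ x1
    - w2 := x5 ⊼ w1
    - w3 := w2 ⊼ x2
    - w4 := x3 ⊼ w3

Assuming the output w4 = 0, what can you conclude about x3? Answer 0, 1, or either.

1

w4 = x3 ⊼ w3 must be 0, so both x3 = 1 and w3 = 1.
w3 = w2 ⊼ x2 must be 1, so at least one of w2, x2 is 0.
Every assignment with w4 = 0 has x3 = 1; there are 11 such assignment(s).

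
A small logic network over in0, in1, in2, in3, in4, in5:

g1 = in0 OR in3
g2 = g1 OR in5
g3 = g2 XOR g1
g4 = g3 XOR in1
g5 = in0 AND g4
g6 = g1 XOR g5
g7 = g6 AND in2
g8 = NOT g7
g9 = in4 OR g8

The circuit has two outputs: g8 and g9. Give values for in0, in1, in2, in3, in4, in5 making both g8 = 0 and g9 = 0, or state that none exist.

in0=1 in1=0 in2=1 in3=0 in4=0 in5=0

Check with in0=1 in1=0 in2=1 in3=0 in4=0 in5=0:
g1 = in0 OR in3 = 1 OR 0 = 1
g2 = g1 OR in5 = 1 OR 0 = 1
g3 = g2 XOR g1 = 1 XOR 1 = 0
g4 = g3 XOR in1 = 0 XOR 0 = 0
g5 = in0 AND g4 = 1 AND 0 = 0
g6 = g1 XOR g5 = 1 XOR 0 = 1
g7 = g6 AND in2 = 1 AND 1 = 1
g8 = NOT g7 = NOT 1 = 0
g9 = in4 OR g8 = 0 OR 0 = 0
So g8 = 0 and g9 = 0.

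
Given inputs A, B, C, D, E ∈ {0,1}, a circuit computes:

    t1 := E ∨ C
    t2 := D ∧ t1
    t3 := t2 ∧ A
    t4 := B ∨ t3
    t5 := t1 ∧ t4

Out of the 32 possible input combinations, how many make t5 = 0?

17

t5 = t1 ∧ t4 must be 0, so at least one of t1, t4 is 0.
Enumerating the 32 input combinations, 17 give t5 = 0 and 15 give t5 = 1.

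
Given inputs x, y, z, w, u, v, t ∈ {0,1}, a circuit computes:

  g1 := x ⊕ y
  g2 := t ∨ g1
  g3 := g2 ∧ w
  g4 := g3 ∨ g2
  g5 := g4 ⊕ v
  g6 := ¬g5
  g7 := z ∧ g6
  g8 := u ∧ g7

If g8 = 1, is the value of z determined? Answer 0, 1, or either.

1

g8 = u ∧ g7 must be 1, so both u = 1 and g7 = 1.
g7 = z ∧ g6 must be 1, so both z = 1 and g6 = 1.
Every assignment with g8 = 1 has z = 1; there are 16 such assignment(s).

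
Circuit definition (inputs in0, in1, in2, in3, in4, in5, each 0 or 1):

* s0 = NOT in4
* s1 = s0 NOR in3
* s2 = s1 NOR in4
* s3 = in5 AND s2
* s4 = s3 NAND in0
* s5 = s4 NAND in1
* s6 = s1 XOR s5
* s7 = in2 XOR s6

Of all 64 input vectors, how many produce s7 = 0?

32

s7 = in2 XOR s6 must be 0, so in2 and s6 are equal.
Enumerating the 64 input combinations, 32 give s7 = 0 and 32 give s7 = 1.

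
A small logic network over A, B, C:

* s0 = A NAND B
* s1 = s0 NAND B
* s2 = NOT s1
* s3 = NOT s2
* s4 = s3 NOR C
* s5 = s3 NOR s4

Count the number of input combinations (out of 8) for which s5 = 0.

s5 = s3 NOR s4 must be 0, so at least one of s3, s4 is 1.
Enumerating the 8 input combinations, 7 give s5 = 0 and 1 give s5 = 1.

7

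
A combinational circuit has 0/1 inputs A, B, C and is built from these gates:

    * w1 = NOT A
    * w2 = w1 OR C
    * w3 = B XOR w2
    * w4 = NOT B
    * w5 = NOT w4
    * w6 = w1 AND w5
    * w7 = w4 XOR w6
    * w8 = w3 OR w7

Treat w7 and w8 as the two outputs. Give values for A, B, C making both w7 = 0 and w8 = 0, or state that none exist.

A=1, B=1, C=1

Check with A=1, B=1, C=1:
w1 = NOT A = NOT 1 = 0
w2 = w1 OR C = 0 OR 1 = 1
w3 = B XOR w2 = 1 XOR 1 = 0
w4 = NOT B = NOT 1 = 0
w5 = NOT w4 = NOT 0 = 1
w6 = w1 AND w5 = 0 AND 1 = 0
w7 = w4 XOR w6 = 0 XOR 0 = 0
w8 = w3 OR w7 = 0 OR 0 = 0
So w7 = 0 and w8 = 0.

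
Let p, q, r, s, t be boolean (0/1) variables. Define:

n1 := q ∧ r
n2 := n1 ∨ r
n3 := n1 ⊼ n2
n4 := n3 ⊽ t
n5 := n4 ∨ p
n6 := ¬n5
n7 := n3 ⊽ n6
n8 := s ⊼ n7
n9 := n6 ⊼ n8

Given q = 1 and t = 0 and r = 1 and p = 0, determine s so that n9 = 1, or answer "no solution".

s=0

n9 = n6 ⊼ n8 must be 1, so at least one of n6, n8 is 0.
Check with q = 1 and t = 0 and r = 1 and p = 0 and s=0:
n1 = q ∧ r = 1 ∧ 1 = 1
n2 = n1 ∨ r = 1 ∨ 1 = 1
n3 = n1 ⊼ n2 = 1 ⊼ 1 = 0
n4 = n3 ⊽ t = 0 ⊽ 0 = 1
n5 = n4 ∨ p = 1 ∨ 0 = 1
n6 = ¬n5 = ¬1 = 0
n7 = n3 ⊽ n6 = 0 ⊽ 0 = 1
n8 = s ⊼ n7 = 0 ⊼ 1 = 1
n9 = n6 ⊼ n8 = 0 ⊼ 1 = 1
So n9 = 1.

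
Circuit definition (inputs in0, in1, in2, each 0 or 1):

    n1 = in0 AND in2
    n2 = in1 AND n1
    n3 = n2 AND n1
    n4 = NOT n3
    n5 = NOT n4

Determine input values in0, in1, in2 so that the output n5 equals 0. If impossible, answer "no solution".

n5 = NOT n4 must be 0, so n4 = 1.
n4 = NOT n3 must be 1, so n3 = 0.
Check with in0=0 in1=0 in2=0:
n1 = in0 AND in2 = 0 AND 0 = 0
n2 = in1 AND n1 = 0 AND 0 = 0
n3 = n2 AND n1 = 0 AND 0 = 0
n4 = NOT n3 = NOT 0 = 1
n5 = NOT n4 = NOT 1 = 0
So n5 = 0 as required.

in0=0 in1=0 in2=0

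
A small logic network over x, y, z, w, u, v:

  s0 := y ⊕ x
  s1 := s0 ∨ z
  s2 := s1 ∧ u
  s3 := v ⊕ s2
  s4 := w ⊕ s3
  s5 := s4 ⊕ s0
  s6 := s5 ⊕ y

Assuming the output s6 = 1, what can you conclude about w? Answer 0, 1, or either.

Both values of w occur among assignments with s6 = 1:
  w=0: x=0, y=0, z=0, w=0, u=0, v=1
  w=1: x=0, y=0, z=0, w=1, u=0, v=0

either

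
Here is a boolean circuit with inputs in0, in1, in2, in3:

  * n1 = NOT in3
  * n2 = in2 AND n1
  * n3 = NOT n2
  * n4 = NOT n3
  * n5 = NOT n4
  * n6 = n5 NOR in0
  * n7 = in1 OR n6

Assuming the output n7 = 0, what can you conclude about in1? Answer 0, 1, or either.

0

n7 = in1 OR n6 must be 0, so both in1 = 0 and n6 = 0.
n6 = n5 NOR in0 must be 0, so at least one of n5, in0 is 1.
Every assignment with n7 = 0 has in1 = 0; there are 7 such assignment(s).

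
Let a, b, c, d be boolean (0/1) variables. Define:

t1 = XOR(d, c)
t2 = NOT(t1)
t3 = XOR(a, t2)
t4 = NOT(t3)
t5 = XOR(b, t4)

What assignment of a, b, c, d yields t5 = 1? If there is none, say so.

a=0, b=1, c=0, d=0

Check with a=0, b=1, c=0, d=0:
t1 = XOR(d, c) = XOR(0, 0) = 0
t2 = NOT(t1) = NOT 0 = 1
t3 = XOR(a, t2) = XOR(0, 1) = 1
t4 = NOT(t3) = NOT 1 = 0
t5 = XOR(b, t4) = XOR(1, 0) = 1
So t5 = 1 as required.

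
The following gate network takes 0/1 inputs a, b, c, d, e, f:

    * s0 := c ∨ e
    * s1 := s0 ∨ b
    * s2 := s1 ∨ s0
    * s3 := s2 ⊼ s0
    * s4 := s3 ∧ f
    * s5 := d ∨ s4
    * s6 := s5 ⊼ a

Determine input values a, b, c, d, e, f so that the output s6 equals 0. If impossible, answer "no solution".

a=1, b=1, c=0, d=1, e=1, f=0

s6 = s5 ⊼ a must be 0, so both s5 = 1 and a = 1.
Check with a=1, b=1, c=0, d=1, e=1, f=0:
s0 = c ∨ e = 0 ∨ 1 = 1
s1 = s0 ∨ b = 1 ∨ 1 = 1
s2 = s1 ∨ s0 = 1 ∨ 1 = 1
s3 = s2 ⊼ s0 = 1 ⊼ 1 = 0
s4 = s3 ∧ f = 0 ∧ 0 = 0
s5 = d ∨ s4 = 1 ∨ 0 = 1
s6 = s5 ⊼ a = 1 ⊼ 1 = 0
So s6 = 0 as required.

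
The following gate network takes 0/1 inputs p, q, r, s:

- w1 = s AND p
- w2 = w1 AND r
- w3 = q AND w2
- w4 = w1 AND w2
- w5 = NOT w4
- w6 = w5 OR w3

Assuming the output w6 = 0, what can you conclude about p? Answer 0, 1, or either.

w6 = w5 OR w3 must be 0, so both w5 = 0 and w3 = 0.
w5 = NOT w4 must be 0, so w4 = 1.
w3 = q AND w2 must be 0, so at least one of q, w2 is 0.
Every assignment with w6 = 0 has p = 1; there are 1 such assignment(s).
  p=1, q=0, r=1, s=1

1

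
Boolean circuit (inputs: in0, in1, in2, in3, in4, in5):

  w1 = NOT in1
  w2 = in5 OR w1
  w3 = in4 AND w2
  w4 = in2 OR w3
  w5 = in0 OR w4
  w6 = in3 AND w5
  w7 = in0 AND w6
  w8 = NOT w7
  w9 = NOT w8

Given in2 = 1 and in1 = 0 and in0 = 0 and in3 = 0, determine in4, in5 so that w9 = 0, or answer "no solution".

w9 = NOT w8 must be 0, so w8 = 1.
w8 = NOT w7 must be 1, so w7 = 0.
Check with in2 = 1 and in1 = 0 and in0 = 0 and in3 = 0 and in4=0, in5=1:
w1 = NOT in1 = NOT 0 = 1
w2 = in5 OR w1 = 1 OR 1 = 1
w3 = in4 AND w2 = 0 AND 1 = 0
w4 = in2 OR w3 = 1 OR 0 = 1
w5 = in0 OR w4 = 0 OR 1 = 1
w6 = in3 AND w5 = 0 AND 1 = 0
w7 = in0 AND w6 = 0 AND 0 = 0
w8 = NOT w7 = NOT 0 = 1
w9 = NOT w8 = NOT 1 = 0
So w9 = 0.

in4=0, in5=1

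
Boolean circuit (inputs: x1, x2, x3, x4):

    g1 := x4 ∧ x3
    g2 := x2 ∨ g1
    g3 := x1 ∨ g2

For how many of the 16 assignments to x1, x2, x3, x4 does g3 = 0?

3

g3 = x1 ∨ g2 must be 0, so both x1 = 0 and g2 = 0.
g2 = x2 ∨ g1 must be 0, so both x2 = 0 and g1 = 0.
g1 = x4 ∧ x3 must be 0, so at least one of x4, x3 is 0.
Satisfying assignments:
  x1=0, x2=0, x3=0, x4=0
  x1=0, x2=0, x3=0, x4=1
  x1=0, x2=0, x3=1, x4=0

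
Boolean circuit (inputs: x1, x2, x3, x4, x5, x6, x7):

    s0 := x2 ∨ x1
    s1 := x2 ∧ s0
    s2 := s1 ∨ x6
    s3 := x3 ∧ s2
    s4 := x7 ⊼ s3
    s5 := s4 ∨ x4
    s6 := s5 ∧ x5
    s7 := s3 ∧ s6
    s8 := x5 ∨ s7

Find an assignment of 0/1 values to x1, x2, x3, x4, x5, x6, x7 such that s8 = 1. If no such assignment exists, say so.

s8 = x5 ∨ s7 must be 1, so at least one of x5, s7 is 1.
Check with x1=0, x2=0, x3=1, x4=1, x5=1, x6=0, x7=0:
s0 = x2 ∨ x1 = 0 ∨ 0 = 0
s1 = x2 ∧ s0 = 0 ∧ 0 = 0
s2 = s1 ∨ x6 = 0 ∨ 0 = 0
s3 = x3 ∧ s2 = 1 ∧ 0 = 0
s4 = x7 ⊼ s3 = 0 ⊼ 0 = 1
s5 = s4 ∨ x4 = 1 ∨ 1 = 1
s6 = s5 ∧ x5 = 1 ∧ 1 = 1
s7 = s3 ∧ s6 = 0 ∧ 1 = 0
s8 = x5 ∨ s7 = 1 ∨ 0 = 1
So s8 = 1 as required.

x1=0, x2=0, x3=1, x4=1, x5=1, x6=0, x7=0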